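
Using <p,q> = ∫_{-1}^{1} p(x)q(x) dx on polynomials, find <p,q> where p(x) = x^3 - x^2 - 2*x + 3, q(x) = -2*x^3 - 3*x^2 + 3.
<p,q> = 428/35

Expand the product: p(x)·q(x) = -2*x^6 - x^5 + 7*x^4 + 3*x^3 - 12*x^2 - 6*x + 9.
∫_{-1}^{1} of each monomial x^k gives [2/(k+1) if k even, 0 if k odd]. Integrating term-by-term (or equivalently evaluating the antiderivative F(x) = -2*x^7/7 - x^6/6 + 7*x^5/5 + 3*x^4/4 - 4*x^3 - 3*x^2 + 9*x at the endpoints):
  F(1) − F(−1) = 1553/420 − (-3583/420) = 428/35.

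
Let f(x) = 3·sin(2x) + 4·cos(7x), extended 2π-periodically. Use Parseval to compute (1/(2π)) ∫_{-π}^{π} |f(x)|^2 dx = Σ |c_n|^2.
Σ |c_n|^2 = 25/2

Expand |f|^2 and use orthogonality of {sin(nx), cos(mx)} on [-π, π]:
  ∫_{-π}^{π} sin(nx)^2 dx = π, ∫ cos(mx)^2 dx = π, and cross terms integrate to 0.
So ∫_{-π}^{π} f(x)^2 dx = 3^2 · π + 4^2 · π = (9 + 16)π.
Divide by 2π: (9 + 16)/2 = 25/2.
By Parseval, this equals Σ |c_n|^2.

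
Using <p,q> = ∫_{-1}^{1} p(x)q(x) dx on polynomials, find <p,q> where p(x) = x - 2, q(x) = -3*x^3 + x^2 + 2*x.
<p,q> = -6/5

Expand the product: p(x)·q(x) = -3*x^4 + 7*x^3 - 4*x.
∫_{-1}^{1} of each monomial x^k gives [2/(k+1) if k even, 0 if k odd]. Integrating term-by-term (or equivalently evaluating the antiderivative F(x) = -3*x^5/5 + 7*x^4/4 - 2*x^2 at the endpoints):
  F(1) − F(−1) = -17/20 − (7/20) = -6/5.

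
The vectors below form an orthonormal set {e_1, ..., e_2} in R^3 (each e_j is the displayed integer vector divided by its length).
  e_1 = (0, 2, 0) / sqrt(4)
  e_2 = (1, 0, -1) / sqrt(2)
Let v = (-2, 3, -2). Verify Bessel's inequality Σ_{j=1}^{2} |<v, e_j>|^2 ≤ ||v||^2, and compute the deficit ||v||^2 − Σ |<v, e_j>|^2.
Σ |<v, e_j>|^2 = 9; ||v||^2 = 17; deficit = 8

Write each e_j = u_j / sqrt(<u_j, u_j>) where u_j is the displayed integer vector. Then <v, e_j> = <v, u_j> / sqrt(<u_j, u_j>), so |<v, e_j>|^2 = <v, u_j>^2 / <u_j, u_j>.
Coefficients: <v, e_1> = 6/sqrt(4), <v, e_2> = 0/sqrt(2).
Square and sum: Σ |<v, e_j>|^2 = 9.
Compute ||v||^2 = v·v = 17.
Deficit = 17 − 9 = 8 ≥ 0, confirming Bessel's inequality. (The deficit equals ||v − Σ <v,e_j> e_j||^2, the squared distance from v to span{e_j}.)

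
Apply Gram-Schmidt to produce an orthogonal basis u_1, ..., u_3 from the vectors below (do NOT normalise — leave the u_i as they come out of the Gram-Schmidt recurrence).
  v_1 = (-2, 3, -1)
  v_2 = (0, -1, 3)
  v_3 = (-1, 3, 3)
Orthogonal basis:
  u_1 = (-2, 3, -1)
  u_2 = (-6/7, 2/7, 18/7)
  u_3 = (16/13, 12/13, 4/13)

Apply the Gram-Schmidt recurrence
  u_1 = v_1
  u_i = v_i − Σ_{j<i} ((v_i · u_j) / (u_j · u_j)) · u_j.

Step by step this gives:
  u_1 = (-2, 3, -1)
  u_2 = (-6/7, 2/7, 18/7)
  u_3 = (16/13, 12/13, 4/13)

Orthogonality check:
  u_2 · u_1 = 0 (should be 0)
  u_3 · u_1 = 0 (should be 0)
  u_3 · u_2 = 0 (should be 0)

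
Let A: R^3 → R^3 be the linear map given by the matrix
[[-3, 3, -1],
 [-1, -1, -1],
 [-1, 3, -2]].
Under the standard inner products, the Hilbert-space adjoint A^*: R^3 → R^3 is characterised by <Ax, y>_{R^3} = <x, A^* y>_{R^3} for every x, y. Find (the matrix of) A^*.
A^* = A^T =
[[-3, -1, -1],
 [3, -1, 3],
 [-1, -1, -2]]

For real matrices with standard dot products, the defining identity <Ax, y> = <x, A^* y> gives (Ax)^T y = x^T (A^*) y, i.e. x^T A^T y = x^T (A^*) y. Since this holds for all x, y, we must have A^* = A^T. Therefore
A^* =
[[-3, -1, -1],
 [3, -1, 3],
 [-1, -1, -2]].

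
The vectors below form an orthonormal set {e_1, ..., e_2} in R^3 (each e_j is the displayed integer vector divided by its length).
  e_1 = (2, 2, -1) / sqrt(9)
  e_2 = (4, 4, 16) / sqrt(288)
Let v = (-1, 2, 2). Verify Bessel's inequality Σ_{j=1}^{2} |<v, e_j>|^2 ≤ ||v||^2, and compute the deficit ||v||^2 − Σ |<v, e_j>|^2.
Σ |<v, e_j>|^2 = 9/2; ||v||^2 = 9; deficit = 9/2

Write each e_j = u_j / sqrt(<u_j, u_j>) where u_j is the displayed integer vector. Then <v, e_j> = <v, u_j> / sqrt(<u_j, u_j>), so |<v, e_j>|^2 = <v, u_j>^2 / <u_j, u_j>.
Coefficients: <v, e_1> = 0/sqrt(9), <v, e_2> = 36/sqrt(288).
Square and sum: Σ |<v, e_j>|^2 = 9/2.
Compute ||v||^2 = v·v = 9.
Deficit = 9 − 9/2 = 9/2 ≥ 0, confirming Bessel's inequality. (The deficit equals ||v − Σ <v,e_j> e_j||^2, the squared distance from v to span{e_j}.)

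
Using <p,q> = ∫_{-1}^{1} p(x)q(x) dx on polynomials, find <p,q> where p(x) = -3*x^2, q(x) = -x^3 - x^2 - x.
<p,q> = 6/5

Expand the product: p(x)·q(x) = 3*x^5 + 3*x^4 + 3*x^3.
∫_{-1}^{1} of each monomial x^k gives [2/(k+1) if k even, 0 if k odd]. Integrating term-by-term (or equivalently evaluating the antiderivative F(x) = x^6/2 + 3*x^5/5 + 3*x^4/4 at the endpoints):
  F(1) − F(−1) = 37/20 − (13/20) = 6/5.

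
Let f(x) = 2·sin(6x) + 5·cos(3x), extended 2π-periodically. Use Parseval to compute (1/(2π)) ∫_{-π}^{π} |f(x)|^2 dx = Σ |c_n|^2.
Σ |c_n|^2 = 29/2

Expand |f|^2 and use orthogonality of {sin(nx), cos(mx)} on [-π, π]:
  ∫_{-π}^{π} sin(nx)^2 dx = π, ∫ cos(mx)^2 dx = π, and cross terms integrate to 0.
So ∫_{-π}^{π} f(x)^2 dx = 2^2 · π + 5^2 · π = (4 + 25)π.
Divide by 2π: (4 + 25)/2 = 29/2.
By Parseval, this equals Σ |c_n|^2.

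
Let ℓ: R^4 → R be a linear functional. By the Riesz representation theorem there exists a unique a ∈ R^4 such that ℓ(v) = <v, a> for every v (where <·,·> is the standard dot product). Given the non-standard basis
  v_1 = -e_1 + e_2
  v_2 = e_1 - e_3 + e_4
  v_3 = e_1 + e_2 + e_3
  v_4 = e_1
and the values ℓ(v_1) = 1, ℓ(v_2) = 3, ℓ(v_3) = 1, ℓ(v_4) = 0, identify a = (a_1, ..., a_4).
a = (0, 1, 0, 3)

Write a = (a_1, ..., a_4) in the standard basis. For each basis vector v_i, ℓ(v_i) = <v_i, a> is a linear equation in the a_j's. Collect the n equations into a matrix system V a = ℓ, where row i of V is v_i (expressed in the standard basis). Since V is invertible (lower-triangular with 1s on the diagonal, up to permutation), solve by back-substitution:
  V =
[[-1, 1, 0, 0],
 [1, 0, -1, 1],
 [1, 1, 1, 0],
 [1, 0, 0, 0]]
  V a = (1, 3, 1, 0)
Solving gives a = (0, 1, 0, 3).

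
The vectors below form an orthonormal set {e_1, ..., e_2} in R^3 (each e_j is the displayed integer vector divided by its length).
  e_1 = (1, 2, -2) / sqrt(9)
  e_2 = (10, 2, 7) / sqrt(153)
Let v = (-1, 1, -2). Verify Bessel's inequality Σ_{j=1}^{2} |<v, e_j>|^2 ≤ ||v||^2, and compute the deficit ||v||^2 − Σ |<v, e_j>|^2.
Σ |<v, e_j>|^2 = 101/17; ||v||^2 = 6; deficit = 1/17

Write each e_j = u_j / sqrt(<u_j, u_j>) where u_j is the displayed integer vector. Then <v, e_j> = <v, u_j> / sqrt(<u_j, u_j>), so |<v, e_j>|^2 = <v, u_j>^2 / <u_j, u_j>.
Coefficients: <v, e_1> = 5/sqrt(9), <v, e_2> = -22/sqrt(153).
Square and sum: Σ |<v, e_j>|^2 = 101/17.
Compute ||v||^2 = v·v = 6.
Deficit = 6 − 101/17 = 1/17 ≥ 0, confirming Bessel's inequality. (The deficit equals ||v − Σ <v,e_j> e_j||^2, the squared distance from v to span{e_j}.)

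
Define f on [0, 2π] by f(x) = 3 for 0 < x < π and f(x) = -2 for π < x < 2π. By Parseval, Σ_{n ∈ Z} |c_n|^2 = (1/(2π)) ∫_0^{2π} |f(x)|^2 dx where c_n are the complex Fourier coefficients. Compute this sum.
Σ |c_n|^2 = 13/2

Parseval equates the L^2 energy of f (normalised by 1/(2π)) with the ℓ^2 sum of its Fourier coefficients: (1/(2π)) ∫_0^{2π} |f|^2 = Σ |c_n|^2.
Compute the left side: (1/(2π)) [∫_0^π 3^2 dx + ∫_π^{2π} (-2)^2 dx] = (1/(2π)) · (9π + 4π) = (9 + 4)/2 = 13/2.
So Σ_{n ∈ Z} |c_n|^2 = 13/2.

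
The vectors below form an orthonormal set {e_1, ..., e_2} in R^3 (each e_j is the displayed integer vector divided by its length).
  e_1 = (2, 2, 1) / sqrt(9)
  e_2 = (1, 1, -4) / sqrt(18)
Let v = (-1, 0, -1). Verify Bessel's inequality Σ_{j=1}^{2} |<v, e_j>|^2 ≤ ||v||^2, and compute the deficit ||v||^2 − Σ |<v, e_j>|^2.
Σ |<v, e_j>|^2 = 3/2; ||v||^2 = 2; deficit = 1/2

Write each e_j = u_j / sqrt(<u_j, u_j>) where u_j is the displayed integer vector. Then <v, e_j> = <v, u_j> / sqrt(<u_j, u_j>), so |<v, e_j>|^2 = <v, u_j>^2 / <u_j, u_j>.
Coefficients: <v, e_1> = -3/sqrt(9), <v, e_2> = 3/sqrt(18).
Square and sum: Σ |<v, e_j>|^2 = 3/2.
Compute ||v||^2 = v·v = 2.
Deficit = 2 − 3/2 = 1/2 ≥ 0, confirming Bessel's inequality. (The deficit equals ||v − Σ <v,e_j> e_j||^2, the squared distance from v to span{e_j}.)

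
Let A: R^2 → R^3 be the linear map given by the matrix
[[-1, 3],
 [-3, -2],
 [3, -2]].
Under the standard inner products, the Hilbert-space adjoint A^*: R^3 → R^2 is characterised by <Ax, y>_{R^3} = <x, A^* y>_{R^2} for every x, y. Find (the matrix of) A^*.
A^* = A^T =
[[-1, -3, 3],
 [3, -2, -2]]

For real matrices with standard dot products, the defining identity <Ax, y> = <x, A^* y> gives (Ax)^T y = x^T (A^*) y, i.e. x^T A^T y = x^T (A^*) y. Since this holds for all x, y, we must have A^* = A^T. Therefore
A^* =
[[-1, -3, 3],
 [3, -2, -2]].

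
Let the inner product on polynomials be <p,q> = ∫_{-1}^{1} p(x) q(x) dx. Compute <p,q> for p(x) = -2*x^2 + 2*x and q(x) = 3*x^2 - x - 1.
<p,q> = -12/5

Expand the product: p(x)·q(x) = -6*x^4 + 8*x^3 - 2*x.
∫_{-1}^{1} of each monomial x^k gives [2/(k+1) if k even, 0 if k odd]. Integrating term-by-term (or equivalently evaluating the antiderivative F(x) = -6*x^5/5 + 2*x^4 - x^2 at the endpoints):
  F(1) − F(−1) = -1/5 − (11/5) = -12/5.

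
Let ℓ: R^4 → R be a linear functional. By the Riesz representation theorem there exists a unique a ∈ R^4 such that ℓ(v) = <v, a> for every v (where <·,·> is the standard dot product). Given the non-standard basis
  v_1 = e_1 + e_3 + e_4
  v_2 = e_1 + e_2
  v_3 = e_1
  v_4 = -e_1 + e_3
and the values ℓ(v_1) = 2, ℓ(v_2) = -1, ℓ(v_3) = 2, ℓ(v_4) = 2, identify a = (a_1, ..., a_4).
a = (2, -3, 4, -4)

Write a = (a_1, ..., a_4) in the standard basis. For each basis vector v_i, ℓ(v_i) = <v_i, a> is a linear equation in the a_j's. Collect the n equations into a matrix system V a = ℓ, where row i of V is v_i (expressed in the standard basis). Since V is invertible (lower-triangular with 1s on the diagonal, up to permutation), solve by back-substitution:
  V =
[[1, 0, 1, 1],
 [1, 1, 0, 0],
 [1, 0, 0, 0],
 [-1, 0, 1, 0]]
  V a = (2, -1, 2, 2)
Solving gives a = (2, -3, 4, -4).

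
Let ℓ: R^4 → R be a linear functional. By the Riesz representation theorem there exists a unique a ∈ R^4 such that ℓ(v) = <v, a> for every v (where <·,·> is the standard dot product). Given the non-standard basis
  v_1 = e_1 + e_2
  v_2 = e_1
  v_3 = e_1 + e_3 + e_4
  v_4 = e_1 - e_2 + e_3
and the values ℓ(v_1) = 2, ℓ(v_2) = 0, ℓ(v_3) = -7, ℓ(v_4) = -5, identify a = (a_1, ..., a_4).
a = (0, 2, -3, -4)

Write a = (a_1, ..., a_4) in the standard basis. For each basis vector v_i, ℓ(v_i) = <v_i, a> is a linear equation in the a_j's. Collect the n equations into a matrix system V a = ℓ, where row i of V is v_i (expressed in the standard basis). Since V is invertible (lower-triangular with 1s on the diagonal, up to permutation), solve by back-substitution:
  V =
[[1, 1, 0, 0],
 [1, 0, 0, 0],
 [1, 0, 1, 1],
 [1, -1, 1, 0]]
  V a = (2, 0, -7, -5)
Solving gives a = (0, 2, -3, -4).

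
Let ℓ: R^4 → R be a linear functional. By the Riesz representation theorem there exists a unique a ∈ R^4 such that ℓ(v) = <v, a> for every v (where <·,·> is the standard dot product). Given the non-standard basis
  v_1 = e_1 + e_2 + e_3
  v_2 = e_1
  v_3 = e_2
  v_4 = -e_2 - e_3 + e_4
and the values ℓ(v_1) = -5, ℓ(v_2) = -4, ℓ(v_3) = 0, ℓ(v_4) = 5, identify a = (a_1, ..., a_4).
a = (-4, 0, -1, 4)

Write a = (a_1, ..., a_4) in the standard basis. For each basis vector v_i, ℓ(v_i) = <v_i, a> is a linear equation in the a_j's. Collect the n equations into a matrix system V a = ℓ, where row i of V is v_i (expressed in the standard basis). Since V is invertible (lower-triangular with 1s on the diagonal, up to permutation), solve by back-substitution:
  V =
[[1, 1, 1, 0],
 [1, 0, 0, 0],
 [0, 1, 0, 0],
 [0, -1, -1, 1]]
  V a = (-5, -4, 0, 5)
Solving gives a = (-4, 0, -1, 4).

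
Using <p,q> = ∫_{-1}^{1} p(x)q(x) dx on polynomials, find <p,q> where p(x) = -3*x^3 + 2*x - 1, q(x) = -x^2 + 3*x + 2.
<p,q> = -44/15

Expand the product: p(x)·q(x) = 3*x^5 - 9*x^4 - 8*x^3 + 7*x^2 + x - 2.
∫_{-1}^{1} of each monomial x^k gives [2/(k+1) if k even, 0 if k odd]. Integrating term-by-term (or equivalently evaluating the antiderivative F(x) = x^6/2 - 9*x^5/5 - 2*x^4 + 7*x^3/3 + x^2/2 - 2*x at the endpoints):
  F(1) − F(−1) = -37/15 − (7/15) = -44/15.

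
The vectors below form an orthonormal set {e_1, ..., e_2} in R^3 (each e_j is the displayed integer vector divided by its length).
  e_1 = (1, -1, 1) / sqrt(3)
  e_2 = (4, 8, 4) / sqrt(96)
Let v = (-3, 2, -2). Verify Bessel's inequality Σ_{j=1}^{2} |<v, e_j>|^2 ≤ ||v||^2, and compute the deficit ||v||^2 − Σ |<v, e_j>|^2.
Σ |<v, e_j>|^2 = 33/2; ||v||^2 = 17; deficit = 1/2

Write each e_j = u_j / sqrt(<u_j, u_j>) where u_j is the displayed integer vector. Then <v, e_j> = <v, u_j> / sqrt(<u_j, u_j>), so |<v, e_j>|^2 = <v, u_j>^2 / <u_j, u_j>.
Coefficients: <v, e_1> = -7/sqrt(3), <v, e_2> = -4/sqrt(96).
Square and sum: Σ |<v, e_j>|^2 = 33/2.
Compute ||v||^2 = v·v = 17.
Deficit = 17 − 33/2 = 1/2 ≥ 0, confirming Bessel's inequality. (The deficit equals ||v − Σ <v,e_j> e_j||^2, the squared distance from v to span{e_j}.)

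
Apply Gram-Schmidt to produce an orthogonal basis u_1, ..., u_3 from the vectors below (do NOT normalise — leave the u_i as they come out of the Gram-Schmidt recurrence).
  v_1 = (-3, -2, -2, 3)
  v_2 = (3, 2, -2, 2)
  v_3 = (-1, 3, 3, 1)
Orthogonal basis:
  u_1 = (-3, -2, -2, 3)
  u_2 = (69/26, 23/13, -29/13, 61/26)
  u_3 = (-264/179, 1441/537, 1265/537, 1012/537)

Apply the Gram-Schmidt recurrence
  u_1 = v_1
  u_i = v_i − Σ_{j<i} ((v_i · u_j) / (u_j · u_j)) · u_j.

Step by step this gives:
  u_1 = (-3, -2, -2, 3)
  u_2 = (69/26, 23/13, -29/13, 61/26)
  u_3 = (-264/179, 1441/537, 1265/537, 1012/537)

Orthogonality check:
  u_2 · u_1 = 0 (should be 0)
  u_3 · u_1 = 0 (should be 0)
  u_3 · u_2 = 0 (should be 0)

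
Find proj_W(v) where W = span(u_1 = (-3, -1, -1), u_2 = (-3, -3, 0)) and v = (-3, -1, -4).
proj_W(v) = (-4, 0, -2)

Set up U = [u_1 | ... | u_2] ∈ R^(3×2). The projector onto W = col(U) is P = U (U^T U)^(-1) U^T.
Compute U^T U =
  [11, 12]
  [12, 18],
and U^T v = (14, 12).
Solve U^T U · c = U^T v for the coefficients: c = (2, -2/3). The projection is proj_W(v) = U c.
Check: (v - proj_W(v)) · u_1 = 0  (should be 0).
Check: (v - proj_W(v)) · u_2 = 0  (should be 0).
Result: proj_W(v) = (-4, 0, -2).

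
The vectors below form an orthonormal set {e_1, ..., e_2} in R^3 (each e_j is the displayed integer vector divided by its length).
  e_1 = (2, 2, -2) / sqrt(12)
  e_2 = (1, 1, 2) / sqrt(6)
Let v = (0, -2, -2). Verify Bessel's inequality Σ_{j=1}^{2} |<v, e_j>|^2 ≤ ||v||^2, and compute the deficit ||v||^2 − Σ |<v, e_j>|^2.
Σ |<v, e_j>|^2 = 6; ||v||^2 = 8; deficit = 2

Write each e_j = u_j / sqrt(<u_j, u_j>) where u_j is the displayed integer vector. Then <v, e_j> = <v, u_j> / sqrt(<u_j, u_j>), so |<v, e_j>|^2 = <v, u_j>^2 / <u_j, u_j>.
Coefficients: <v, e_1> = 0/sqrt(12), <v, e_2> = -6/sqrt(6).
Square and sum: Σ |<v, e_j>|^2 = 6.
Compute ||v||^2 = v·v = 8.
Deficit = 8 − 6 = 2 ≥ 0, confirming Bessel's inequality. (The deficit equals ||v − Σ <v,e_j> e_j||^2, the squared distance from v to span{e_j}.)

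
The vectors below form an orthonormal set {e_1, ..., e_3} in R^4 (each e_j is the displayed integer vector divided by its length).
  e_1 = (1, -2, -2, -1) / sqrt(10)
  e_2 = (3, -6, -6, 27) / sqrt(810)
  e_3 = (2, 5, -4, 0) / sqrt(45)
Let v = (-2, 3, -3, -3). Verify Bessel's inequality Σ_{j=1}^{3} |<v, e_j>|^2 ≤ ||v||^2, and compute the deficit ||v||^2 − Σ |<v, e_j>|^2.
Σ |<v, e_j>|^2 = 106/5; ||v||^2 = 31; deficit = 49/5

Write each e_j = u_j / sqrt(<u_j, u_j>) where u_j is the displayed integer vector. Then <v, e_j> = <v, u_j> / sqrt(<u_j, u_j>), so |<v, e_j>|^2 = <v, u_j>^2 / <u_j, u_j>.
Coefficients: <v, e_1> = 1/sqrt(10), <v, e_2> = -87/sqrt(810), <v, e_3> = 23/sqrt(45).
Square and sum: Σ |<v, e_j>|^2 = 106/5.
Compute ||v||^2 = v·v = 31.
Deficit = 31 − 106/5 = 49/5 ≥ 0, confirming Bessel's inequality. (The deficit equals ||v − Σ <v,e_j> e_j||^2, the squared distance from v to span{e_j}.)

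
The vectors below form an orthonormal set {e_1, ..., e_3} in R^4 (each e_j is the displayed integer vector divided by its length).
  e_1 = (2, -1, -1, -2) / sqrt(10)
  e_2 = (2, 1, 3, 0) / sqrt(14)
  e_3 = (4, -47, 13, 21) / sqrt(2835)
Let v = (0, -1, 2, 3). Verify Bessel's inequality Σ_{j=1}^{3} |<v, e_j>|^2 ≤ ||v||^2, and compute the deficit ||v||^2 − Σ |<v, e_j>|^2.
Σ |<v, e_j>|^2 = 1070/81; ||v||^2 = 14; deficit = 64/81

Write each e_j = u_j / sqrt(<u_j, u_j>) where u_j is the displayed integer vector. Then <v, e_j> = <v, u_j> / sqrt(<u_j, u_j>), so |<v, e_j>|^2 = <v, u_j>^2 / <u_j, u_j>.
Coefficients: <v, e_1> = -7/sqrt(10), <v, e_2> = 5/sqrt(14), <v, e_3> = 136/sqrt(2835).
Square and sum: Σ |<v, e_j>|^2 = 1070/81.
Compute ||v||^2 = v·v = 14.
Deficit = 14 − 1070/81 = 64/81 ≥ 0, confirming Bessel's inequality. (The deficit equals ||v − Σ <v,e_j> e_j||^2, the squared distance from v to span{e_j}.)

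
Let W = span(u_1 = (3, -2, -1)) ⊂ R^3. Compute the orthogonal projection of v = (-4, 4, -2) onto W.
proj_W(v) = (-27/7, 18/7, 9/7)

Set up U = [u_1 | ... | u_1] ∈ R^(3×1). The projector onto W = col(U) is P = U (U^T U)^(-1) U^T.
Compute U^T U =
  [14],
and U^T v = (-18).
Solve U^T U · c = U^T v for the coefficients: c = (-9/7). The projection is proj_W(v) = U c.
Check: (v - proj_W(v)) · u_1 = 0  (should be 0).
Result: proj_W(v) = (-27/7, 18/7, 9/7).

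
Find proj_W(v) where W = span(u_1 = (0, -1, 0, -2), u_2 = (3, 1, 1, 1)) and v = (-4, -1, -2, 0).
proj_W(v) = (-72/17, -13/17, -24/17, -2/17)

Set up U = [u_1 | ... | u_2] ∈ R^(4×2). The projector onto W = col(U) is P = U (U^T U)^(-1) U^T.
Compute U^T U =
  [5, -3]
  [-3, 12],
and U^T v = (1, -15).
Solve U^T U · c = U^T v for the coefficients: c = (-11/17, -24/17). The projection is proj_W(v) = U c.
Check: (v - proj_W(v)) · u_1 = 0  (should be 0).
Check: (v - proj_W(v)) · u_2 = 0  (should be 0).
Result: proj_W(v) = (-72/17, -13/17, -24/17, -2/17).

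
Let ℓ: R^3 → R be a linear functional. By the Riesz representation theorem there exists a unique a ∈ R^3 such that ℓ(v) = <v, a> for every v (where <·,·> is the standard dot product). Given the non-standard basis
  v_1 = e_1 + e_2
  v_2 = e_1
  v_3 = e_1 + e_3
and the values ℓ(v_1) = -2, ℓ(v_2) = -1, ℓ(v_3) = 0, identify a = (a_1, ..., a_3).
a = (-1, -1, 1)

Write a = (a_1, ..., a_3) in the standard basis. For each basis vector v_i, ℓ(v_i) = <v_i, a> is a linear equation in the a_j's. Collect the n equations into a matrix system V a = ℓ, where row i of V is v_i (expressed in the standard basis). Since V is invertible (lower-triangular with 1s on the diagonal, up to permutation), solve by back-substitution:
  V =
[[1, 1, 0],
 [1, 0, 0],
 [1, 0, 1]]
  V a = (-2, -1, 0)
Solving gives a = (-1, -1, 1).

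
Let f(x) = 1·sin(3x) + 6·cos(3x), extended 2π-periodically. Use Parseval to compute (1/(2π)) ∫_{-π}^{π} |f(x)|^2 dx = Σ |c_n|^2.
Σ |c_n|^2 = 37/2

Expand |f|^2 and use orthogonality of {sin(nx), cos(mx)} on [-π, π]:
  ∫_{-π}^{π} sin(nx)^2 dx = π, ∫ cos(mx)^2 dx = π, and cross terms integrate to 0.
So ∫_{-π}^{π} f(x)^2 dx = 1^2 · π + 6^2 · π = (1 + 36)π.
Divide by 2π: (1 + 36)/2 = 37/2.
By Parseval, this equals Σ |c_n|^2.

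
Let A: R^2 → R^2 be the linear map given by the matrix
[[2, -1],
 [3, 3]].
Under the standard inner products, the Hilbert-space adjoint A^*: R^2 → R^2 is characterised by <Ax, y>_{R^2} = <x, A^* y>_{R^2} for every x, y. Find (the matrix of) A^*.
A^* = A^T =
[[2, 3],
 [-1, 3]]

For real matrices with standard dot products, the defining identity <Ax, y> = <x, A^* y> gives (Ax)^T y = x^T (A^*) y, i.e. x^T A^T y = x^T (A^*) y. Since this holds for all x, y, we must have A^* = A^T. Therefore
A^* =
[[2, 3],
 [-1, 3]].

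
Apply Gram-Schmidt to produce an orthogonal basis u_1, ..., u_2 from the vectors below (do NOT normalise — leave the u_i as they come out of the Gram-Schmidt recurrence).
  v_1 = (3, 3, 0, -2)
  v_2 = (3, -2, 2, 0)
Orthogonal basis:
  u_1 = (3, 3, 0, -2)
  u_2 = (57/22, -53/22, 2, 3/11)

Apply the Gram-Schmidt recurrence
  u_1 = v_1
  u_i = v_i − Σ_{j<i} ((v_i · u_j) / (u_j · u_j)) · u_j.

Step by step this gives:
  u_1 = (3, 3, 0, -2)
  u_2 = (57/22, -53/22, 2, 3/11)

Orthogonality check:
  u_2 · u_1 = 0 (should be 0)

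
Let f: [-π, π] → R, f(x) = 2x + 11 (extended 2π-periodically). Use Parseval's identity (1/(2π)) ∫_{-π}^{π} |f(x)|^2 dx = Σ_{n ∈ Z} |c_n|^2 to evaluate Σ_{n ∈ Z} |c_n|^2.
Σ |c_n|^2 = 4π^2/3 + 121

Expand and integrate term by term over [-π, π]:
  ∫ (2x)^2 dx = 4·(2π^3/3); ∫ 2·2·(11)·x dx = 0 (odd integrand); ∫ 11^2 dx = 121·2π.
So (1/(2π)) ∫_{-π}^{π} (2x + 11)^2 dx = 4π^2/3 + 121 = 4π^2/3 + 121.
Parseval ⇒ Σ |c_n|^2 = 4π^2/3 + 121.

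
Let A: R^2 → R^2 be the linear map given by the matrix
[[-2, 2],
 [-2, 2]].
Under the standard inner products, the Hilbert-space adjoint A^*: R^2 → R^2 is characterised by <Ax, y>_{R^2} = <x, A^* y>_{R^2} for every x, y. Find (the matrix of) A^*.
A^* = A^T =
[[-2, -2],
 [2, 2]]

For real matrices with standard dot products, the defining identity <Ax, y> = <x, A^* y> gives (Ax)^T y = x^T (A^*) y, i.e. x^T A^T y = x^T (A^*) y. Since this holds for all x, y, we must have A^* = A^T. Therefore
A^* =
[[-2, -2],
 [2, 2]].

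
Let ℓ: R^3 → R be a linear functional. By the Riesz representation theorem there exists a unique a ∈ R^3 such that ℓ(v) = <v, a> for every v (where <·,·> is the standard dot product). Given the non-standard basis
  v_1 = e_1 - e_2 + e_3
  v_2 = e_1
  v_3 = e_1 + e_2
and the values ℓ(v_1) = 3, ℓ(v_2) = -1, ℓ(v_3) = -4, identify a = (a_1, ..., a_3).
a = (-1, -3, 1)

Write a = (a_1, ..., a_3) in the standard basis. For each basis vector v_i, ℓ(v_i) = <v_i, a> is a linear equation in the a_j's. Collect the n equations into a matrix system V a = ℓ, where row i of V is v_i (expressed in the standard basis). Since V is invertible (lower-triangular with 1s on the diagonal, up to permutation), solve by back-substitution:
  V =
[[1, -1, 1],
 [1, 0, 0],
 [1, 1, 0]]
  V a = (3, -1, -4)
Solving gives a = (-1, -3, 1).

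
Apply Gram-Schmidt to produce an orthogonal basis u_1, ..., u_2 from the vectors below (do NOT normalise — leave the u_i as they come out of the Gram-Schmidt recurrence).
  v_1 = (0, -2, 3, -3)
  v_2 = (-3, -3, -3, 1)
Orthogonal basis:
  u_1 = (0, -2, 3, -3)
  u_2 = (-3, -39/11, -24/11, 2/11)

Apply the Gram-Schmidt recurrence
  u_1 = v_1
  u_i = v_i − Σ_{j<i} ((v_i · u_j) / (u_j · u_j)) · u_j.

Step by step this gives:
  u_1 = (0, -2, 3, -3)
  u_2 = (-3, -39/11, -24/11, 2/11)

Orthogonality check:
  u_2 · u_1 = 0 (should be 0)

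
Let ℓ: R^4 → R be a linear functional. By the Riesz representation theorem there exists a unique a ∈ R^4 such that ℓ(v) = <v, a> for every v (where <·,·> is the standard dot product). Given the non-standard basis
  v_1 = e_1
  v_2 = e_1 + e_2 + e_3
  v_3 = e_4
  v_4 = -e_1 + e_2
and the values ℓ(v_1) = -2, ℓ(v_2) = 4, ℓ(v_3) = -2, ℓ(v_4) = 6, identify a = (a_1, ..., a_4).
a = (-2, 4, 2, -2)

Write a = (a_1, ..., a_4) in the standard basis. For each basis vector v_i, ℓ(v_i) = <v_i, a> is a linear equation in the a_j's. Collect the n equations into a matrix system V a = ℓ, where row i of V is v_i (expressed in the standard basis). Since V is invertible (lower-triangular with 1s on the diagonal, up to permutation), solve by back-substitution:
  V =
[[1, 0, 0, 0],
 [1, 1, 1, 0],
 [0, 0, 0, 1],
 [-1, 1, 0, 0]]
  V a = (-2, 4, -2, 6)
Solving gives a = (-2, 4, 2, -2).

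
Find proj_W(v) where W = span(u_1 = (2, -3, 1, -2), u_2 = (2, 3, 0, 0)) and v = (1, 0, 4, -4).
proj_W(v) = (596/209, -258/209, 192/209, -384/209)

Set up U = [u_1 | ... | u_2] ∈ R^(4×2). The projector onto W = col(U) is P = U (U^T U)^(-1) U^T.
Compute U^T U =
  [18, -5]
  [-5, 13],
and U^T v = (14, 2).
Solve U^T U · c = U^T v for the coefficients: c = (192/209, 106/209). The projection is proj_W(v) = U c.
Check: (v - proj_W(v)) · u_1 = 0  (should be 0).
Check: (v - proj_W(v)) · u_2 = 0  (should be 0).
Result: proj_W(v) = (596/209, -258/209, 192/209, -384/209).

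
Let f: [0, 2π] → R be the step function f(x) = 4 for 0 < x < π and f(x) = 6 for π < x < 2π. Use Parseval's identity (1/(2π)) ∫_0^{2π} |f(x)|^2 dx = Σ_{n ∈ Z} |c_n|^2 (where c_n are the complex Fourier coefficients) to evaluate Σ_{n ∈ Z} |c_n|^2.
Σ |c_n|^2 = 26

Parseval equates the L^2 energy of f (normalised by 1/(2π)) with the ℓ^2 sum of its Fourier coefficients: (1/(2π)) ∫_0^{2π} |f|^2 = Σ |c_n|^2.
Compute the left side: (1/(2π)) [∫_0^π 4^2 dx + ∫_π^{2π} 6^2 dx] = (1/(2π)) · (16π + 36π) = (16 + 36)/2 = 26.
So Σ_{n ∈ Z} |c_n|^2 = 26.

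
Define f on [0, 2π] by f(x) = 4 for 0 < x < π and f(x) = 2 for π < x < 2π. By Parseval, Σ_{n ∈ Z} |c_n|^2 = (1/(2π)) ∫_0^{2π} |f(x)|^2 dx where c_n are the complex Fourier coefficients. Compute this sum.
Σ |c_n|^2 = 10

Parseval equates the L^2 energy of f (normalised by 1/(2π)) with the ℓ^2 sum of its Fourier coefficients: (1/(2π)) ∫_0^{2π} |f|^2 = Σ |c_n|^2.
Compute the left side: (1/(2π)) [∫_0^π 4^2 dx + ∫_π^{2π} 2^2 dx] = (1/(2π)) · (16π + 4π) = (16 + 4)/2 = 10.
So Σ_{n ∈ Z} |c_n|^2 = 10.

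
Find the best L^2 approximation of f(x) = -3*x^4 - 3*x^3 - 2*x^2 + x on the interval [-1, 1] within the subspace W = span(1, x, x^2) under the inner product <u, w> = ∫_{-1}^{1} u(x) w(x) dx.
g(x) = -32*x^2/7 - 4*x/5 + 9/35

The best approximation g ∈ W is the orthogonal projection of f onto W. Writing g = a_0 + a_1 x + a_2 x^2, the coefficients solve the normal equations G · a = b where
  G_{ij} = <φ_i, φ_j> and b_i = <f, φ_i>, with φ_0 = 1, φ_1 = x, φ_2 = x^2.
G =
  [2, 0, 2/3]
  [0, 2/3, 0]
  [2/3, 0, 2/5],
b = (-38/15, -8/15, -58/35).
Solving gives a_0 = 9/35, a_1 = -4/5, a_2 = -32/7, so
  g(x) = -32*x^2/7 - 4*x/5 + 9/35.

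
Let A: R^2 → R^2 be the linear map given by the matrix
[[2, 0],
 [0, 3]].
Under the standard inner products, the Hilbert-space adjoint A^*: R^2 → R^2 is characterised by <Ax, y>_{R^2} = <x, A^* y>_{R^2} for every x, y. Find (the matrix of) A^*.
A^* = A^T =
[[2, 0],
 [0, 3]]

For real matrices with standard dot products, the defining identity <Ax, y> = <x, A^* y> gives (Ax)^T y = x^T (A^*) y, i.e. x^T A^T y = x^T (A^*) y. Since this holds for all x, y, we must have A^* = A^T. Therefore
A^* =
[[2, 0],
 [0, 3]].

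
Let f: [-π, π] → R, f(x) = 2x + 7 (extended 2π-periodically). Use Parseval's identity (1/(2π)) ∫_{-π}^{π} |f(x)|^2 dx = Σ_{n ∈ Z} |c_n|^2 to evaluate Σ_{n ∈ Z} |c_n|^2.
Σ |c_n|^2 = 4π^2/3 + 49

Expand and integrate term by term over [-π, π]:
  ∫ (2x)^2 dx = 4·(2π^3/3); ∫ 2·2·(7)·x dx = 0 (odd integrand); ∫ 7^2 dx = 49·2π.
So (1/(2π)) ∫_{-π}^{π} (2x + 7)^2 dx = 4π^2/3 + 49 = 4π^2/3 + 49.
Parseval ⇒ Σ |c_n|^2 = 4π^2/3 + 49.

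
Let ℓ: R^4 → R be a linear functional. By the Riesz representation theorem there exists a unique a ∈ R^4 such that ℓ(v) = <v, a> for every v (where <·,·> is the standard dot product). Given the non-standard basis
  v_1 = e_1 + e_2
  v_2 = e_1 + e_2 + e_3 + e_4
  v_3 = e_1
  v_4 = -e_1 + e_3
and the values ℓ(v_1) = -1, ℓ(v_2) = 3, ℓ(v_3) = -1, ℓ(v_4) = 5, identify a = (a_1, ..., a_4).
a = (-1, 0, 4, 0)

Write a = (a_1, ..., a_4) in the standard basis. For each basis vector v_i, ℓ(v_i) = <v_i, a> is a linear equation in the a_j's. Collect the n equations into a matrix system V a = ℓ, where row i of V is v_i (expressed in the standard basis). Since V is invertible (lower-triangular with 1s on the diagonal, up to permutation), solve by back-substitution:
  V =
[[1, 1, 0, 0],
 [1, 1, 1, 1],
 [1, 0, 0, 0],
 [-1, 0, 1, 0]]
  V a = (-1, 3, -1, 5)
Solving gives a = (-1, 0, 4, 0).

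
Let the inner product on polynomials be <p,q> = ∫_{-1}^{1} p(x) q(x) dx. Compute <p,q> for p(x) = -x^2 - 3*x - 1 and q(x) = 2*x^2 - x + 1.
<p,q> = -14/5

Expand the product: p(x)·q(x) = -2*x^4 - 5*x^3 - 2*x - 1.
∫_{-1}^{1} of each monomial x^k gives [2/(k+1) if k even, 0 if k odd]. Integrating term-by-term (or equivalently evaluating the antiderivative F(x) = -2*x^5/5 - 5*x^4/4 - x^2 - x at the endpoints):
  F(1) − F(−1) = -73/20 − (-17/20) = -14/5.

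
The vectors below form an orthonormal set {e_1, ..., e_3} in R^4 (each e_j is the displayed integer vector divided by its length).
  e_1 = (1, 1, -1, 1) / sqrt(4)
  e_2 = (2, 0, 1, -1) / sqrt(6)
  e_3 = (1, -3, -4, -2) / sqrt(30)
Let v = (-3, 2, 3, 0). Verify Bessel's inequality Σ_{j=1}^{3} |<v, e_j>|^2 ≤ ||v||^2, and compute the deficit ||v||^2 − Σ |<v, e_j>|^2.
Σ |<v, e_j>|^2 = 101/5; ||v||^2 = 22; deficit = 9/5

Write each e_j = u_j / sqrt(<u_j, u_j>) where u_j is the displayed integer vector. Then <v, e_j> = <v, u_j> / sqrt(<u_j, u_j>), so |<v, e_j>|^2 = <v, u_j>^2 / <u_j, u_j>.
Coefficients: <v, e_1> = -4/sqrt(4), <v, e_2> = -3/sqrt(6), <v, e_3> = -21/sqrt(30).
Square and sum: Σ |<v, e_j>|^2 = 101/5.
Compute ||v||^2 = v·v = 22.
Deficit = 22 − 101/5 = 9/5 ≥ 0, confirming Bessel's inequality. (The deficit equals ||v − Σ <v,e_j> e_j||^2, the squared distance from v to span{e_j}.)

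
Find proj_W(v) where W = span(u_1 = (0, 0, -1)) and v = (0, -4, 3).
proj_W(v) = (0, 0, 3)

Set up U = [u_1 | ... | u_1] ∈ R^(3×1). The projector onto W = col(U) is P = U (U^T U)^(-1) U^T.
Compute U^T U =
  [1],
and U^T v = (-3).
Solve U^T U · c = U^T v for the coefficients: c = (-3). The projection is proj_W(v) = U c.
Check: (v - proj_W(v)) · u_1 = 0  (should be 0).
Result: proj_W(v) = (0, 0, 3).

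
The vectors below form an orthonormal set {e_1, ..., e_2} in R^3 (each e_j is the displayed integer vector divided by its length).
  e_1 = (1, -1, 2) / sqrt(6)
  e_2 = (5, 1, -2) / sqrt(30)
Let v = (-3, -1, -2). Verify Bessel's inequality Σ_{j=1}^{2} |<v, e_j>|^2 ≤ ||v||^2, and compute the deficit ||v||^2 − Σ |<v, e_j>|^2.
Σ |<v, e_j>|^2 = 54/5; ||v||^2 = 14; deficit = 16/5

Write each e_j = u_j / sqrt(<u_j, u_j>) where u_j is the displayed integer vector. Then <v, e_j> = <v, u_j> / sqrt(<u_j, u_j>), so |<v, e_j>|^2 = <v, u_j>^2 / <u_j, u_j>.
Coefficients: <v, e_1> = -6/sqrt(6), <v, e_2> = -12/sqrt(30).
Square and sum: Σ |<v, e_j>|^2 = 54/5.
Compute ||v||^2 = v·v = 14.
Deficit = 14 − 54/5 = 16/5 ≥ 0, confirming Bessel's inequality. (The deficit equals ||v − Σ <v,e_j> e_j||^2, the squared distance from v to span{e_j}.)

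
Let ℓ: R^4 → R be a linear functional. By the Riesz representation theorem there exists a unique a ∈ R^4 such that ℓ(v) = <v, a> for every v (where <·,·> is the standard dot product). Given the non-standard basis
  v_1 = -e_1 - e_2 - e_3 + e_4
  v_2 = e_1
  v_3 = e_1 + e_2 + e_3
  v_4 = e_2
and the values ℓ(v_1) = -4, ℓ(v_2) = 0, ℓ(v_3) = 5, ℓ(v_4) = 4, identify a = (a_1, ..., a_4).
a = (0, 4, 1, 1)

Write a = (a_1, ..., a_4) in the standard basis. For each basis vector v_i, ℓ(v_i) = <v_i, a> is a linear equation in the a_j's. Collect the n equations into a matrix system V a = ℓ, where row i of V is v_i (expressed in the standard basis). Since V is invertible (lower-triangular with 1s on the diagonal, up to permutation), solve by back-substitution:
  V =
[[-1, -1, -1, 1],
 [1, 0, 0, 0],
 [1, 1, 1, 0],
 [0, 1, 0, 0]]
  V a = (-4, 0, 5, 4)
Solving gives a = (0, 4, 1, 1).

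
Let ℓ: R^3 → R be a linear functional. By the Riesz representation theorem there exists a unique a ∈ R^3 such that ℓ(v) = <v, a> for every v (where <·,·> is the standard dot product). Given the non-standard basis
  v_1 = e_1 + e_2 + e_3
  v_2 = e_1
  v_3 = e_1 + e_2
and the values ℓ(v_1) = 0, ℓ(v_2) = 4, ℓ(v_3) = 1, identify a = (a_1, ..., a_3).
a = (4, -3, -1)

Write a = (a_1, ..., a_3) in the standard basis. For each basis vector v_i, ℓ(v_i) = <v_i, a> is a linear equation in the a_j's. Collect the n equations into a matrix system V a = ℓ, where row i of V is v_i (expressed in the standard basis). Since V is invertible (lower-triangular with 1s on the diagonal, up to permutation), solve by back-substitution:
  V =
[[1, 1, 1],
 [1, 0, 0],
 [1, 1, 0]]
  V a = (0, 4, 1)
Solving gives a = (4, -3, -1).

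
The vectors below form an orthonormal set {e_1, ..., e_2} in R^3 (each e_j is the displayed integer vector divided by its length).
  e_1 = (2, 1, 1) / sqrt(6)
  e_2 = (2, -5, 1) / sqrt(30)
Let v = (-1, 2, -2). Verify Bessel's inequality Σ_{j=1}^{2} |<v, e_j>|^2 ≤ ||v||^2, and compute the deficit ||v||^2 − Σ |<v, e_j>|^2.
Σ |<v, e_j>|^2 = 36/5; ||v||^2 = 9; deficit = 9/5

Write each e_j = u_j / sqrt(<u_j, u_j>) where u_j is the displayed integer vector. Then <v, e_j> = <v, u_j> / sqrt(<u_j, u_j>), so |<v, e_j>|^2 = <v, u_j>^2 / <u_j, u_j>.
Coefficients: <v, e_1> = -2/sqrt(6), <v, e_2> = -14/sqrt(30).
Square and sum: Σ |<v, e_j>|^2 = 36/5.
Compute ||v||^2 = v·v = 9.
Deficit = 9 − 36/5 = 9/5 ≥ 0, confirming Bessel's inequality. (The deficit equals ||v − Σ <v,e_j> e_j||^2, the squared distance from v to span{e_j}.)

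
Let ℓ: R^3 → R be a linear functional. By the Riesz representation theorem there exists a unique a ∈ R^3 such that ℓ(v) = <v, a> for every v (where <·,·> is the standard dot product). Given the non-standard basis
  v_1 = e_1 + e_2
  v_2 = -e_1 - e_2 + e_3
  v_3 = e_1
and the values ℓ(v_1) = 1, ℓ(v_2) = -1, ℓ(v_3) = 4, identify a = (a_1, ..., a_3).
a = (4, -3, 0)

Write a = (a_1, ..., a_3) in the standard basis. For each basis vector v_i, ℓ(v_i) = <v_i, a> is a linear equation in the a_j's. Collect the n equations into a matrix system V a = ℓ, where row i of V is v_i (expressed in the standard basis). Since V is invertible (lower-triangular with 1s on the diagonal, up to permutation), solve by back-substitution:
  V =
[[1, 1, 0],
 [-1, -1, 1],
 [1, 0, 0]]
  V a = (1, -1, 4)
Solving gives a = (4, -3, 0).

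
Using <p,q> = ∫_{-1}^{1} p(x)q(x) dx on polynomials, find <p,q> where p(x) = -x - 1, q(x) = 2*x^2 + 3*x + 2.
<p,q> = -22/3

Expand the product: p(x)·q(x) = -2*x^3 - 5*x^2 - 5*x - 2.
∫_{-1}^{1} of each monomial x^k gives [2/(k+1) if k even, 0 if k odd]. Integrating term-by-term (or equivalently evaluating the antiderivative F(x) = -x^4/2 - 5*x^3/3 - 5*x^2/2 - 2*x at the endpoints):
  F(1) − F(−1) = -20/3 − (2/3) = -22/3.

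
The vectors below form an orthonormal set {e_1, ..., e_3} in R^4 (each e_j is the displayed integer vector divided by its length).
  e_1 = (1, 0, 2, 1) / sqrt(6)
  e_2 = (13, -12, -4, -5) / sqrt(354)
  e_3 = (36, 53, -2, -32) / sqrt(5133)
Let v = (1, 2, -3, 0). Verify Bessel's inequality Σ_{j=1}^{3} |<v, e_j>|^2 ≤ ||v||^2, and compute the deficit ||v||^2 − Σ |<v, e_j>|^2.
Σ |<v, e_j>|^2 = 734/87; ||v||^2 = 14; deficit = 484/87

Write each e_j = u_j / sqrt(<u_j, u_j>) where u_j is the displayed integer vector. Then <v, e_j> = <v, u_j> / sqrt(<u_j, u_j>), so |<v, e_j>|^2 = <v, u_j>^2 / <u_j, u_j>.
Coefficients: <v, e_1> = -5/sqrt(6), <v, e_2> = 1/sqrt(354), <v, e_3> = 148/sqrt(5133).
Square and sum: Σ |<v, e_j>|^2 = 734/87.
Compute ||v||^2 = v·v = 14.
Deficit = 14 − 734/87 = 484/87 ≥ 0, confirming Bessel's inequality. (The deficit equals ||v − Σ <v,e_j> e_j||^2, the squared distance from v to span{e_j}.)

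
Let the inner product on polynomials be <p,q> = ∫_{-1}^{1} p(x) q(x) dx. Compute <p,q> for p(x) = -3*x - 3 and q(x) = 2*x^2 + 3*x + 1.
<p,q> = -16

Expand the product: p(x)·q(x) = -6*x^3 - 15*x^2 - 12*x - 3.
∫_{-1}^{1} of each monomial x^k gives [2/(k+1) if k even, 0 if k odd]. Integrating term-by-term (or equivalently evaluating the antiderivative F(x) = -3*x^4/2 - 5*x^3 - 6*x^2 - 3*x at the endpoints):
  F(1) − F(−1) = -31/2 − (1/2) = -16.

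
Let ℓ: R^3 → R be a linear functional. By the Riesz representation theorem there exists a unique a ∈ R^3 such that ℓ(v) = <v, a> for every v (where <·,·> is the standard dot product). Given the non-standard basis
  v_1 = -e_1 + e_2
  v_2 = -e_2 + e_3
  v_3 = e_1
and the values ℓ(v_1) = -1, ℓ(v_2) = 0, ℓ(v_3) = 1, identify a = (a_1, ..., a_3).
a = (1, 0, 0)

Write a = (a_1, ..., a_3) in the standard basis. For each basis vector v_i, ℓ(v_i) = <v_i, a> is a linear equation in the a_j's. Collect the n equations into a matrix system V a = ℓ, where row i of V is v_i (expressed in the standard basis). Since V is invertible (lower-triangular with 1s on the diagonal, up to permutation), solve by back-substitution:
  V =
[[-1, 1, 0],
 [0, -1, 1],
 [1, 0, 0]]
  V a = (-1, 0, 1)
Solving gives a = (1, 0, 0).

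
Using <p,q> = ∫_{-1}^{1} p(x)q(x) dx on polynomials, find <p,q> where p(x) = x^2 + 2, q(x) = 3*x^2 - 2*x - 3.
<p,q> = -44/5

Expand the product: p(x)·q(x) = 3*x^4 - 2*x^3 + 3*x^2 - 4*x - 6.
∫_{-1}^{1} of each monomial x^k gives [2/(k+1) if k even, 0 if k odd]. Integrating term-by-term (or equivalently evaluating the antiderivative F(x) = 3*x^5/5 - x^4/2 + x^3 - 2*x^2 - 6*x at the endpoints):
  F(1) − F(−1) = -69/10 − (19/10) = -44/5.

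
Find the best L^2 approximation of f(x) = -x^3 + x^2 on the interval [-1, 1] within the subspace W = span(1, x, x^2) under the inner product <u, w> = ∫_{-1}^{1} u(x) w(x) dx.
g(x) = x^2 - 3*x/5

The best approximation g ∈ W is the orthogonal projection of f onto W. Writing g = a_0 + a_1 x + a_2 x^2, the coefficients solve the normal equations G · a = b where
  G_{ij} = <φ_i, φ_j> and b_i = <f, φ_i>, with φ_0 = 1, φ_1 = x, φ_2 = x^2.
G =
  [2, 0, 2/3]
  [0, 2/3, 0]
  [2/3, 0, 2/5],
b = (2/3, -2/5, 2/5).
Solving gives a_0 = 0, a_1 = -3/5, a_2 = 1, so
  g(x) = x^2 - 3*x/5.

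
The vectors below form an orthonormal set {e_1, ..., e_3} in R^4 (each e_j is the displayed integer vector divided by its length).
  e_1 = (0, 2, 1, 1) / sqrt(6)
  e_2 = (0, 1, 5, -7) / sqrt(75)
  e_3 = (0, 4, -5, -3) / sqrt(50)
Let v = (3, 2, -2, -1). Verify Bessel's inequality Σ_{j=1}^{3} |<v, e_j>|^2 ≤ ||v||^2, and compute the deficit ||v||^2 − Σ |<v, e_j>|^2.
Σ |<v, e_j>|^2 = 9; ||v||^2 = 18; deficit = 9

Write each e_j = u_j / sqrt(<u_j, u_j>) where u_j is the displayed integer vector. Then <v, e_j> = <v, u_j> / sqrt(<u_j, u_j>), so |<v, e_j>|^2 = <v, u_j>^2 / <u_j, u_j>.
Coefficients: <v, e_1> = 1/sqrt(6), <v, e_2> = -1/sqrt(75), <v, e_3> = 21/sqrt(50).
Square and sum: Σ |<v, e_j>|^2 = 9.
Compute ||v||^2 = v·v = 18.
Deficit = 18 − 9 = 9 ≥ 0, confirming Bessel's inequality. (The deficit equals ||v − Σ <v,e_j> e_j||^2, the squared distance from v to span{e_j}.)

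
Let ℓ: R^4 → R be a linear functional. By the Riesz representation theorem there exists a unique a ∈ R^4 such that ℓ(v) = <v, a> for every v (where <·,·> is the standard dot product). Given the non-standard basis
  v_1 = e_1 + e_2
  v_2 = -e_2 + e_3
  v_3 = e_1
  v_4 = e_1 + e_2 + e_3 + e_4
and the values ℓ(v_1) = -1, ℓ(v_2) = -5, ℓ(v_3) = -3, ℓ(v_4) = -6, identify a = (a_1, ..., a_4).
a = (-3, 2, -3, -2)

Write a = (a_1, ..., a_4) in the standard basis. For each basis vector v_i, ℓ(v_i) = <v_i, a> is a linear equation in the a_j's. Collect the n equations into a matrix system V a = ℓ, where row i of V is v_i (expressed in the standard basis). Since V is invertible (lower-triangular with 1s on the diagonal, up to permutation), solve by back-substitution:
  V =
[[1, 1, 0, 0],
 [0, -1, 1, 0],
 [1, 0, 0, 0],
 [1, 1, 1, 1]]
  V a = (-1, -5, -3, -6)
Solving gives a = (-3, 2, -3, -2).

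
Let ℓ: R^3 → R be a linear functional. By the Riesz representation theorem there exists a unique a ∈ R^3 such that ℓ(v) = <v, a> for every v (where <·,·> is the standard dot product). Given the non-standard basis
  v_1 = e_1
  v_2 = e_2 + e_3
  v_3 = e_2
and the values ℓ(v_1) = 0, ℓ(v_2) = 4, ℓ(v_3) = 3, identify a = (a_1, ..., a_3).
a = (0, 3, 1)

Write a = (a_1, ..., a_3) in the standard basis. For each basis vector v_i, ℓ(v_i) = <v_i, a> is a linear equation in the a_j's. Collect the n equations into a matrix system V a = ℓ, where row i of V is v_i (expressed in the standard basis). Since V is invertible (lower-triangular with 1s on the diagonal, up to permutation), solve by back-substitution:
  V =
[[1, 0, 0],
 [0, 1, 1],
 [0, 1, 0]]
  V a = (0, 4, 3)
Solving gives a = (0, 3, 1).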